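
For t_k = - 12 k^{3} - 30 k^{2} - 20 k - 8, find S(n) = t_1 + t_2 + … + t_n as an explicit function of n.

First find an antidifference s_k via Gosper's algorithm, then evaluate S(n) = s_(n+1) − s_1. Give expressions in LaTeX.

Compute t_(k+1)/t_k: get (6*k**3 + 33*k**2 + 58*k + 35)/(6*k**3 + 15*k**2 + 10*k + 4).
So A=1 and B=1, with C=k**3 + 5*k**2/2 + 5*k/3 + 2/3.
Solve (1)·f(k+1) − (1)·f(k) = k**3 + 5*k**2/2 + 5*k/3 + 2/3.
Bound: deg f ≤ 4.
Solving with deg f ≤ 4: f(k) = k*(3*k**3 + 4*k**2 - 2*k + 3)/12.
R(k) = B(k−1)·f(k)/C(k) = k*(3*k**3 + 4*k**2 - 2*k + 3)/(2*(6*k**3 + 15*k**2 + 10*k + 4)); s_k = R·t_k = k*(-3*k**3 - 4*k**2 + 2*k - 3).
Verify: -12*k**3 - 30*k**2 - 20*k - 8 matches t_k.
s_(n+1) = -3*n**4 - 16*n**3 - 28*n**2 - 23*n - 8 and s_(1) = -8, so S(n) = n*(-3*n**3 - 16*n**2 - 28*n - 23).

S(n) = n \left(- 3 n^{3} - 16 n^{2} - 28 n - 23\right)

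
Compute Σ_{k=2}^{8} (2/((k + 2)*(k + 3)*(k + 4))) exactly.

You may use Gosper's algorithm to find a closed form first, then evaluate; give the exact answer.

Compute t_(k+1)/t_k: get (k + 2)/(k + 5).
Normal form (A,B,C) = (k + 2, k + 5, 1).
f must satisfy (k + 2)·f(k+1) − (k + 4)·f(k) = 1.
Bound: deg f ≤ 2.
Match coefficients ⇒ f(k) = k*(k + 5)/12.
Then R = B(k−1)f/C = k*(k + 4)*(k + 5)/12, so s_k = R(k)·t_k = k*(k + 5)/(6*(k + 2)*(k + 3)).
Check: Δs_k = 2/(k**3 + 9*k**2 + 26*k + 24). ✓
Telescoping: Σ = s_(9) − s_(2) = 7/44 − (7/60) = 7/165.

Σ = 7/165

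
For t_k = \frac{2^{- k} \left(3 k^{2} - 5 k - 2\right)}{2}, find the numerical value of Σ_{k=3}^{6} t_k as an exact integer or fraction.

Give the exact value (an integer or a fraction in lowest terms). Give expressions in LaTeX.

Ratio r(k) = (3*k**2 + k - 4)/(2*(3*k**2 - 5*k - 2)).
Factor: A=1/2; B=1; C=k**2 - 5*k/3 - 2/3.
Key eq: (1/2)·f(k+1) = (1)·f(k) + (k**2 - 5*k/3 - 2/3).
d = 2 from the (0,0,2) case.
Solving with deg f ≤ 2: f(k) = -2*(3*k**2 + k + 2)/3.
Certificate R = B(k−1)f/C = -2*(3*k**2 + k + 2)/((k - 2)*(3*k + 1)) gives s_k = (-3*k**2 - k - 2)/2**k.
s_(k+1) − s_k = (3*k**2 - 5*k - 2)/(2*2**k) = t_k.
Σ_(k=3)^(6) t_k = s_(7) − s_(3) = -39/32 − (-4) = 89/32.

Σ = 89/32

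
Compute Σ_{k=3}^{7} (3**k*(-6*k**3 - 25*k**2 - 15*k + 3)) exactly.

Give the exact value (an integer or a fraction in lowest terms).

r(k) = 3*(6*k**3 + 43*k**2 + 83*k + 43)/(6*k**3 + 25*k**2 + 15*k - 3) after simplifying.
Gosper form: A/B · C(k+1)/C(k) with A=3, B=1, C=k**3 + 25*k**2/6 + 5*k/2 - 1/2.
Solve (3)·f(k+1) − (1)·f(k) = k**3 + 25*k**2/6 + 5*k/2 - 1/2.
Degrees (0,0,3) ⇒ d ≤ 3.
Solve for f: f(k) = k*(3*k**2 - k - 3)/6 (degree 3 ≤ 3).
Then R = B(k−1)f/C = k*(3*k**2 - k - 3)/(6*k**3 + 25*k**2 + 15*k - 3), so s_k = R(k)·t_k = 3**k*k*(-3*k**2 + k + 3).
s_(k+1) − s_k = 3**k*(-6*k**3 - 25*k**2 - 15*k + 3) = t_k.
Sum = s_(8) − s_(3); s_(8) = -9500328, s_(3) = -1701 ⇒ -9498627.

Σ = -9498627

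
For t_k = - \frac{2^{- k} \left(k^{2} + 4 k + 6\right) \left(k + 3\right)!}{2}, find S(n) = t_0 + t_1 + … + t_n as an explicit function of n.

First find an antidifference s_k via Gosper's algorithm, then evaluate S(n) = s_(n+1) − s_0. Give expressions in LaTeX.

S(n) = 6 - \frac{2^{- n} n \left(n + 4\right)!}{2} - 2^{- n} \left(n + 4\right)!

Step 1: r(k) = (k + 4)*(4*k + (k + 1)**2 + 10)/(2*(k**2 + 4*k + 6)).
A = k/2 + 2, B = 1, C = k**2 + 4*k + 6.
Need (k/2 + 2)·f(k+1) − (1)·f(k) = k**2 + 4*k + 6.
deg f ≤ 1 (via 1,0,2).
Solve for f: f(k) = 2*(k + 1) (degree 1 ≤ 1).
Certificate R = B(k−1)f/C = 2*(k + 1)/(k**2 + 4*k + 6) gives s_k = -(k + 1)*factorial(k + 3)/2**k.
Check: Δs_k = -(k**2 + 4*k + 6)*factorial(k + 3)/(2*2**k). ✓
Evaluate: s_(n+1) = -2**(-n - 1)*(n + 2)*factorial(n + 4); subtract s_(0) = -6 ⇒ S(n) = 6 - n*factorial(n + 4)/(2*2**n) - factorial(n + 4)/2**n.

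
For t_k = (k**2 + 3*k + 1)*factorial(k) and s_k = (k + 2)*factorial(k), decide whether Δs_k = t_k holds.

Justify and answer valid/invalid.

s_(k+1) = (k + 3)*factorial(k + 1)
s_(k+1) − s_k = (k**2 + 3*k + 1)*factorial(k)
(s_(k+1) − s_k) − t_k = 0

Valid: the claim telescopes to t_k.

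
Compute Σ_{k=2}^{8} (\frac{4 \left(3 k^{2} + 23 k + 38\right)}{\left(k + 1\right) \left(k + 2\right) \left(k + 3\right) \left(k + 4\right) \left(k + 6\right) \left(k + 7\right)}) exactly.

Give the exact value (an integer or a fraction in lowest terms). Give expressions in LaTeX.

Σ = 7/225

Step 1: r(k) = (k + 1)*(k + 6)*(23*k + 3*(k + 1)**2 + 61)/((k + 5)*(k + 8)*(3*k**2 + 23*k + 38)).
So A=k + 1 and B=k + 8, with C=k**3 + 38*k**2/3 + 51*k + 190/3.
Solve (k + 1)·f(k+1) − (k + 7)·f(k) = k**3 + 38*k**2/3 + 51*k + 190/3.
d = 6 from the (1,1,3) case.
Solving with deg f ≤ 6: f(k) = k*(k + 2)*(k + 4)*(k + 5)*(k**2 + 10*k + 27)/54.
R(k) = B(k−1)·f(k)/C(k) = k*(k + 2)*(k + 4)*(k + 7)*(k**2 + 10*k + 27)/(18*(3*k**2 + 23*k + 38)); s_k = R·t_k = 2*k*(k**2 + 10*k + 27)/(9*(k**3 + 10*k**2 + 27*k + 18)).
Δs = 4*(3*k**2 + 23*k + 38)/(k**6 + 23*k**5 + 207*k**4 + 925*k**3 + 2144*k**2 + 2412*k + 1008), as required.
Evaluate s at k=9 and k=2: 11/50 and 17/90; difference 7/225.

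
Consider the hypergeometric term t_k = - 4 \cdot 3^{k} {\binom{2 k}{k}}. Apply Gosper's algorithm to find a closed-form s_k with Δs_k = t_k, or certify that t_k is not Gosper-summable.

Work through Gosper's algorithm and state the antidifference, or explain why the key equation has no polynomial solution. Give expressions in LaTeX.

r(k) = 6*(2*k + 1)/(k + 1) after simplifying.
So A=12*k + 6 and B=k + 1, with C=1.
Need (12*k + 6)·f(k+1) − (k)·f(k) = 1.
Degrees (1,1,0) ⇒ d ≤ -1.
d = -1 < 0 ⇒ no nonzero polynomial f; not summable.

none (Gosper's algorithm certifies no s_k)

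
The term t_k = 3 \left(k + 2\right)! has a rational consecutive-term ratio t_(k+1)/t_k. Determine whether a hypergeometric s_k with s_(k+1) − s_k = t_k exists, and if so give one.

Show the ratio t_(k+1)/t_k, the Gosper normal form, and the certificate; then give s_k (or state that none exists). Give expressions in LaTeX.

The ratio is k + 3.
So A=k + 3 and B=1, with C=1.
Solve (k + 3)·f(k+1) − (1)·f(k) = 1.
d = -1 from the (1,0,0) case.
deg f ≤ -1 is impossible — no certificate.

none — t_k is not Gosper-summable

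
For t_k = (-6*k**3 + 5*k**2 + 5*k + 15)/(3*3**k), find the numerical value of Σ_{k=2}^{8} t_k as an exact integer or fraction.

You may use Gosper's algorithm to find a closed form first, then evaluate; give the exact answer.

Σ = -26179/6561

r(k) = (6*k**3 + 13*k**2 + 3*k - 19)/(3*(6*k**3 - 5*k**2 - 5*k - 15)) after simplifying.
A = 1/3, B = 1, C = k**3 - 5*k**2/6 - 5*k/6 - 5/2.
Need (1/3)·f(k+1) − (1)·f(k) = k**3 - 5*k**2/6 - 5*k/6 - 5/2.
Bound: deg f ≤ 3.
Match coefficients ⇒ f(k) = -(3*k**3 + 2*k**2 + 4*k - 3)/2.
Certificate R = B(k−1)f/C = -3*(3*k**3 + 2*k**2 + 4*k - 3)/(6*k**3 - 5*k**2 - 5*k - 15) gives s_k = (3*k**3 + 2*k**2 + 4*k - 3)/3**k.
s_(k+1) − s_k = (-6*k**3 + 5*k**2 + 5*k + 15)/(3*3**k) = t_k.
Evaluate s at k=9 and k=2: 794/6561 and 37/9; difference -26179/6561.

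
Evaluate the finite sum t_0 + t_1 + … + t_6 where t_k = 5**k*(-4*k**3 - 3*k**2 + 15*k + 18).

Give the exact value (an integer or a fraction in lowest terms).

Σ = -15156252

Compute t_(k+1)/t_k: get 5*(4*k**3 + 15*k**2 + 3*k - 26)/(4*k**3 + 3*k**2 - 15*k - 18).
Gosper form: A/B · C(k+1)/C(k) with A=5, B=1, C=k**3 + 3*k**2/4 - 15*k/4 - 9/2.
Set up (5)·f(k+1) − (1)·f(k) − (k**3 + 3*k**2/4 - 15*k/4 - 9/2) = 0.
deg f ≤ 3 (via 0,0,3).
Solving with deg f ≤ 3: f(k) = (k**3 - 3*k**2 - 2)/4.
R(k) = B(k−1)·f(k)/C(k) = (k**3 - 3*k**2 - 2)/(4*k**3 + 3*k**2 - 15*k - 18); s_k = R·t_k = 5**k*(-k**3 + 3*k**2 + 2).
Verify: 5**k*(-4*k**3 - 3*k**2 + 15*k + 18) matches t_k.
Sum = s_(7) − s_(0); s_(7) = -15156250, s_(0) = 2 ⇒ -15156252.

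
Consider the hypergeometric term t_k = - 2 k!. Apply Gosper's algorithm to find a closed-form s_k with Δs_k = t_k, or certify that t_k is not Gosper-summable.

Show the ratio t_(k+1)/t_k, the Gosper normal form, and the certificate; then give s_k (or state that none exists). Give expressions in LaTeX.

not Gosper-summable; s_k does not exist

Step 1: r(k) = k + 1.
Gosper form: A/B · C(k+1)/C(k) with A=k + 1, B=1, C=1.
Set up (k + 1)·f(k+1) − (1)·f(k) − (1) = 0.
d = -1 from the (1,0,0) case.
d = -1 < 0 ⇒ no nonzero polynomial f; not summable.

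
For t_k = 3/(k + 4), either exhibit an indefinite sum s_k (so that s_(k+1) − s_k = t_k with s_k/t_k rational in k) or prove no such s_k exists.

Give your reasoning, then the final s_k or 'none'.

none (Gosper's algorithm certifies no s_k)

Compute t_(k+1)/t_k: get (k + 4)/(k + 5).
Factor: A=k + 4; B=k + 5; C=1.
f must satisfy (k + 4)·f(k+1) − (k + 4)·f(k) = 1.
Bound: deg f ≤ 0.
Generic f = c0 gives residual -1; -1 = 0 cannot hold, so t_k is not Gosper-summable.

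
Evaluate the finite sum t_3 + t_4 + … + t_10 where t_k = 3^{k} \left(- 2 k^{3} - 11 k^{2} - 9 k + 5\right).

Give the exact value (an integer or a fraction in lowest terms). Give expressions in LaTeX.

Σ = -251193744

Compute t_(k+1)/t_k: get 3*(2*k**3 + 17*k**2 + 37*k + 17)/(2*k**3 + 11*k**2 + 9*k - 5).
Take A(k)=3, B(k)=1, C(k)=k**3 + 11*k**2/2 + 9*k/2 - 5/2.
Set up (3)·f(k+1) − (1)·f(k) − (k**3 + 11*k**2/2 + 9*k/2 - 5/2) = 0.
From deg A=0, deg B=0, deg C=3: d=3.
Coefficient equations give f(k) = (k**3 + k**2 - 3*k - 1)/2.
Get s_k = R·t_k = 3**k*(-k**3 - k**2 + 3*k + 1) with R(k) = B(k−1)f(k)/C(k) = (k**3 + k**2 - 3*k - 1)/(2*k**3 + 11*k**2 + 9*k - 5).
Check: Δs_k = 3**k*(-2*k**3 - 11*k**2 - 9*k + 5). ✓
Telescoping: Σ = s_(11) − s_(3) = -251194446 − (-702) = -251193744.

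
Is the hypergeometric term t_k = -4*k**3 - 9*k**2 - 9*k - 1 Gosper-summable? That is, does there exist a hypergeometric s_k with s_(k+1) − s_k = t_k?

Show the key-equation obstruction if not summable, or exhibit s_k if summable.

Ratio r(k) = (4*k**3 + 21*k**2 + 39*k + 23)/(4*k**3 + 9*k**2 + 9*k + 1).
A = 1, B = 1, C = k**3 + 9*k**2/4 + 9*k/4 + 1/4.
Solve (1)·f(k+1) − (1)·f(k) = k**3 + 9*k**2/4 + 9*k/4 + 1/4.
deg f ≤ 4 (via 0,0,3).
Solve for f: f(k) = k*(k**3 + k**2 + k - 2)/4 (degree 4 ≤ 4).
R(k) = B(k−1)·f(k)/C(k) = k*(k**3 + k**2 + k - 2)/(4*k**3 + 9*k**2 + 9*k + 1); s_k = R·t_k = k*(-k**3 - k**2 - k + 2).
s_(k+1) − s_k = -4*k**3 - 9*k**2 - 9*k - 1 = t_k.

Yes. s_k = k*(-k**3 - k**2 - k + 2).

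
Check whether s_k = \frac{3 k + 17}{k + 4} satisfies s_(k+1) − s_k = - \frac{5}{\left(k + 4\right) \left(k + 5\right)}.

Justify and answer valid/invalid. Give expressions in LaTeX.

Valid: the claim telescopes to t_k.

s_(k+1) = (3*k + 20)/(k + 5)
s_(k+1) − s_k = -5/(k**2 + 9*k + 20)
(s_(k+1) − s_k) − t_k = 0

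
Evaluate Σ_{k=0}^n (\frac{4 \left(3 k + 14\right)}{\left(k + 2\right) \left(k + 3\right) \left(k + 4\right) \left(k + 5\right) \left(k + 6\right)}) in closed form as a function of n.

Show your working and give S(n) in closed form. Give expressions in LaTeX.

S(n) = \frac{2 \left(n^{3} + 13 n^{2} + 54 n + 42\right)}{15 \left(n^{3} + 13 n^{2} + 54 n + 72\right)}

Compute t_(k+1)/t_k: get (k + 2)*(3*k + 17)/((k + 7)*(3*k + 14)).
So A=k + 2 and B=k + 7, with C=k + 14/3.
f must satisfy (k + 2)·f(k+1) − (k + 6)·f(k) = k + 14/3.
Degrees (1,1,1) ⇒ d ≤ 4.
Coefficient equations give f(k) = k*(k + 4)*(k**2 + 10*k + 31)/90.
R(k) = B(k−1)·f(k)/C(k) = k*(k + 4)*(k + 6)*(k**2 + 10*k + 31)/(30*(3*k + 14)); s_k = R·t_k = 2*k*(k**2 + 10*k + 31)/(15*(k**3 + 10*k**2 + 31*k + 30)).
s_(k+1) − s_k = 4*(3*k + 14)/(k**5 + 20*k**4 + 155*k**3 + 580*k**2 + 1044*k + 720) = t_k.
s_(n+1) = 2*(n**3 + 13*n**2 + 54*n + 42)/(15*(n**3 + 13*n**2 + 54*n + 72)) and s_(0) = 0, so S(n) = 2*(n**3 + 13*n**2 + 54*n + 42)/(15*(n**3 + 13*n**2 + 54*n + 72)).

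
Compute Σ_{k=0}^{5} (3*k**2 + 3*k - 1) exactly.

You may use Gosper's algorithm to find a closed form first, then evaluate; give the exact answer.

t_(k+1)/t_k = (3*k**2 + 9*k + 5)/(3*k**2 + 3*k - 1).
Factor: A=1; B=1; C=k**2 + k - 1/3.
Set up (1)·f(k+1) − (1)·f(k) − (k**2 + k - 1/3) = 0.
From deg A=0, deg B=0, deg C=2: d=3.
Solve for f: f(k) = k*(k**2 - 2)/3 (degree 3 ≤ 3).
So s_k = (B(k−1)f/C)·t_k = (k*(k**2 - 2)/(3*k**2 + 3*k - 1))·t_k = k*(k**2 - 2).
Check: Δs_k = 3*k**2 + 3*k - 1. ✓
Sum = s_(6) − s_(0); s_(6) = 204, s_(0) = 0 ⇒ 204.

Σ = 204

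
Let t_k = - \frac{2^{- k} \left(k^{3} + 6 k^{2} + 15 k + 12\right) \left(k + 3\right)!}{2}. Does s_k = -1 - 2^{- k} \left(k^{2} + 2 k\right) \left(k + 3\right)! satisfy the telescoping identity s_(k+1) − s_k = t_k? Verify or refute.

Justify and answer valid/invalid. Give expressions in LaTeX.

s_(k+1) = -2**(-k - 1)*(2*k + (k + 1)**2 + 2)*factorial(k + 4) - 1
s_(k+1) − s_k = -(k**3 + 6*k**2 + 15*k + 12)*factorial(k + 3)/(2*2**k)
(s_(k+1) − s_k) − t_k = 0

Valid: the claim telescopes to t_k.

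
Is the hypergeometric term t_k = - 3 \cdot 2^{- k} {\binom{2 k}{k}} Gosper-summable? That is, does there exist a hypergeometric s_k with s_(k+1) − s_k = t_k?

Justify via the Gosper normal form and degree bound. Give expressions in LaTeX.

No — key equation has no polynomial f.

The ratio is (2*k + 1)/(k + 1).
A = 2*k + 1, B = k + 1, C = 1.
f must satisfy (2*k + 1)·f(k+1) − (k)·f(k) = 1.
From deg A=1, deg B=1, deg C=0: d=-1.
d = -1 < 0 ⇒ no nonzero polynomial f; not summable.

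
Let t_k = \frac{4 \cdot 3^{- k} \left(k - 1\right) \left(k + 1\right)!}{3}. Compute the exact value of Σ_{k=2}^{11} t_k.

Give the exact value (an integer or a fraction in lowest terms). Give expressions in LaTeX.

t_(k+1)/t_k = k*(k + 2)/(3*(k - 1)).
A = k/3 + 2/3, B = 1, C = k - 1.
Key eq: (k/3 + 2/3)·f(k+1) = (1)·f(k) + (k - 1).
d = 0 from the (1,0,1) case.
Solving with deg f ≤ 0: f(k) = 3.
So s_k = (B(k−1)f/C)·t_k = (3/(k - 1))·t_k = 4*factorial(k + 1)/3**k.
s_(k+1) − s_k = 4*(k - 1)*factorial(k + 1)/(3*3**k) = t_k.
Telescoping: Σ = s_(12) − s_(2) = 102502400/2187 − (8/3) = 102496568/2187.

Σ = 102496568/2187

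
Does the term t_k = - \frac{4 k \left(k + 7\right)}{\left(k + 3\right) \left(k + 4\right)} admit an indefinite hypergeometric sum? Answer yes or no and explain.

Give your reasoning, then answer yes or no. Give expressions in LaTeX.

Yes. s_k = \frac{4 k \left(1 - k\right)}{k + 3}.

Compute t_(k+1)/t_k: get (k + 1)*(k + 3)*(k + 8)/(k*(k + 5)*(k + 7)).
So A=k + 3 and B=k + 5, with C=k**2 + 7*k.
Key eq: (k + 3)·f(k+1) = (k + 4)·f(k) + (k**2 + 7*k).
Bound: deg f ≤ 2.
A polynomial solution: f(k) = k*(k - 1).
Certificate R = B(k−1)f/C = (k - 1)*(k + 4)/(k + 7) gives s_k = 4*k*(1 - k)/(k + 3).
s_(k+1) − s_k = 4*k*(-k - 7)/(k**2 + 7*k + 12) = t_k.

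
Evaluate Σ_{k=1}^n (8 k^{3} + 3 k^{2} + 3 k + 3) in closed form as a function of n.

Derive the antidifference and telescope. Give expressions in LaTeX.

r(k) = (8*k**3 + 27*k**2 + 33*k + 17)/(8*k**3 + 3*k**2 + 3*k + 3) after simplifying.
So A=1 and B=1, with C=k**3 + 3*k**2/8 + 3*k/8 + 3/8.
Set up (1)·f(k+1) − (1)·f(k) − (k**3 + 3*k**2/8 + 3*k/8 + 3/8) = 0.
Bound: deg f ≤ 4.
A polynomial solution: f(k) = k*(2*k + 1)*(k**2 - 2*k + 2)/8.
R(k) = B(k−1)·f(k)/C(k) = k*(2*k + 1)*(k**2 - 2*k + 2)/(8*k**3 + 3*k**2 + 3*k + 3); s_k = R·t_k = k*(2*k**3 - 3*k**2 + 2*k + 2).
Verify: 8*k**3 + 3*k**2 + 3*k + 3 matches t_k.
Evaluate: s_(n+1) = 2*n**4 + 5*n**3 + 5*n**2 + 5*n + 3; subtract s_(1) = 3 ⇒ S(n) = n*(2*n**3 + 5*n**2 + 5*n + 5).

S(n) = n \left(2 n^{3} + 5 n^{2} + 5 n + 5\right)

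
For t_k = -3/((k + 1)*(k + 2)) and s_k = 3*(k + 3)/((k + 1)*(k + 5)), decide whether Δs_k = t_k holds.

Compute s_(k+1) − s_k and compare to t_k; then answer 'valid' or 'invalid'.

s_(k+1) = 3*(k + 4)/((k + 2)*(k + 6))
s_(k+1) − s_k = 3*(-k**2 - 7*k - 16)/(k**4 + 14*k**3 + 65*k**2 + 112*k + 60)
(s_(k+1) − s_k) − t_k = 6*(2*k + 7)/(k**4 + 14*k**3 + 65*k**2 + 112*k + 60)

Invalid: residual 6*(2*k + 7)/(k**4 + 14*k**3 + 65*k**2 + 112*k + 60) ≠ 0.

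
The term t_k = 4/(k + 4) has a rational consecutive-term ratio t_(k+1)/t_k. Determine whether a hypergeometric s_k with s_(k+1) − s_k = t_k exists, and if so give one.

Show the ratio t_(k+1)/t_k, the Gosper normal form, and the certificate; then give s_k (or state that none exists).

no hypergeometric antidifference exists

Step 1: r(k) = (k + 4)/(k + 5).
Take A(k)=k + 4, B(k)=k + 5, C(k)=1.
Key eq: (k + 4)·f(k+1) = (k + 4)·f(k) + (1).
From deg A=1, deg B=1, deg C=0: d=0.
f = c0 ⇒ A·f(k+1) − B(k−1)·f(k) − C = -1. The system {-1 = 0} is inconsistent; no antidifference.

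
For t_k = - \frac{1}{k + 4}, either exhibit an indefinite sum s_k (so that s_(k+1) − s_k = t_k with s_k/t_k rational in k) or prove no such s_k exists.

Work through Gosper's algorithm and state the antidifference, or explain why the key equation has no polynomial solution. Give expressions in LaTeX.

t_(k+1)/t_k = (k + 4)/(k + 5).
A = k + 4, B = k + 5, C = 1.
Solve (k + 4)·f(k+1) − (k + 4)·f(k) = 1.
From deg A=1, deg B=1, deg C=0: d=0.
Generic f = c0 gives residual -1; -1 = 0 cannot hold, so t_k is not Gosper-summable.

no hypergeometric antidifference exists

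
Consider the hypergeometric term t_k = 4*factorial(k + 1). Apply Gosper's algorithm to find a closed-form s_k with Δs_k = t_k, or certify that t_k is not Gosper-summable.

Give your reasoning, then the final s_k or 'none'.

Ratio r(k) = k + 2.
Normal form (A,B,C) = (k + 2, 1, 1).
Need (k + 2)·f(k+1) − (1)·f(k) = 1.
deg f ≤ -1 (via 1,0,0).
Negative degree bound (-1): no f exists, t_k not Gosper-summable.

no hypergeometric antidifference exists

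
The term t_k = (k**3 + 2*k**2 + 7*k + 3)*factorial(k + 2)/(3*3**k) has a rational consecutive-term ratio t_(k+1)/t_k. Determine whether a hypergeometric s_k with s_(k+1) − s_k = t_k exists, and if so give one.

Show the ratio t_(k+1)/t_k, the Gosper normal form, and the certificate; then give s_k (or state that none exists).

Ratio r(k) = (k**4 + 8*k**3 + 29*k**2 + 55*k + 39)/(3*(k**3 + 2*k**2 + 7*k + 3)).
So A=k/3 + 1 and B=1, with C=k**3 + 2*k**2 + 7*k + 3.
Solve (k/3 + 1)·f(k+1) − (1)·f(k) = k**3 + 2*k**2 + 7*k + 3.
Degrees (1,0,3) ⇒ d ≤ 2.
Coefficient equations give f(k) = 3*k**2.
Certificate R = B(k−1)f/C = 3*k**2/(k**3 + 2*k**2 + 7*k + 3) gives s_k = k**2*factorial(k + 2)/3**k.
s_(k+1) − s_k = (k**3 + 2*k**2 + 7*k + 3)*factorial(k + 2)/(3*3**k) = t_k.

s_k = k**2*factorial(k + 2)/3**k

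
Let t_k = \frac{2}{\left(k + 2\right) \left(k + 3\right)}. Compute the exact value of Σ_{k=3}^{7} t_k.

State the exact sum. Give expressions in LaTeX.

Σ = 1/5

t_(k+1)/t_k = (k + 2)/(k + 4).
Normal form (A,B,C) = (k + 2, k + 4, 1).
Key eq: (k + 2)·f(k+1) = (k + 3)·f(k) + (1).
From deg A=1, deg B=1, deg C=0: d=1.
Match coefficients ⇒ f(k) = k/2.
Certificate R = B(k−1)f/C = k*(k + 3)/2 gives s_k = k/(k + 2).
Verify: 2/(k**2 + 5*k + 6) matches t_k.
Σ_(k=3)^(7) t_k = s_(8) − s_(3) = 4/5 − (3/5) = 1/5.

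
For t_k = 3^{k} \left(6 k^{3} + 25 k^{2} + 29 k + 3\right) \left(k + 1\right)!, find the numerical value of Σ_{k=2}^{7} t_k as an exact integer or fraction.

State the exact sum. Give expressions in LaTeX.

Compute t_(k+1)/t_k: get 3*(6*k**4 + 55*k**3 + 183*k**2 + 257*k + 126)/(6*k**3 + 25*k**2 + 29*k + 3).
Normal form (A,B,C) = (3*k + 6, 1, k**3 + 25*k**2/6 + 29*k/6 + 1/2).
Key eq: (3*k + 6)·f(k+1) = (1)·f(k) + (k**3 + 25*k**2/6 + 29*k/6 + 1/2).
deg f ≤ 2 (via 1,0,3).
Match coefficients ⇒ f(k) = (k - 1)*(2*k + 3)/6.
R(k) = B(k−1)·f(k)/C(k) = (k - 1)*(2*k + 3)/(6*k**3 + 25*k**2 + 29*k + 3); s_k = R·t_k = 3**k*(k - 1)*(2*k + 3)*factorial(k + 1).
Check: Δs_k = 3**k*(6*k**3 + 25*k**2 + 29*k + 3)*factorial(k + 1). ✓
Σ_(k=2)^(7) t_k = s_(8) − s_(2) = 316653805440 − (378) = 316653805062.

Σ = 316653805062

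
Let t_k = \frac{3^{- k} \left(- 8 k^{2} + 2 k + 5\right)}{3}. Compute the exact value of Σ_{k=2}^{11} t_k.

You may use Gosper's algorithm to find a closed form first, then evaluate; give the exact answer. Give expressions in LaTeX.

Σ = -1357514/531441

r(k) = (8*k**2 + 14*k + 1)/(3*(8*k**2 - 2*k - 5)) after simplifying.
Take A(k)=1/3, B(k)=1, C(k)=k**2 - k/4 - 5/8.
f must satisfy (1/3)·f(k+1) − (1)·f(k) = k**2 - k/4 - 5/8.
Degrees (0,0,2) ⇒ d ≤ 2.
Coefficient equations give f(k) = -3*(4*k**2 + 3*k + 1)/8.
Then R = B(k−1)f/C = -3*(4*k**2 + 3*k + 1)/(8*k**2 - 2*k - 5), so s_k = R(k)·t_k = (4*k**2 + 3*k + 1)/3**k.
Δs = (-8*k**2 + 2*k + 5)/(3*3**k), as required.
Sum = s_(12) − s_(2); s_(12) = 613/531441, s_(2) = 23/9 ⇒ -1357514/531441.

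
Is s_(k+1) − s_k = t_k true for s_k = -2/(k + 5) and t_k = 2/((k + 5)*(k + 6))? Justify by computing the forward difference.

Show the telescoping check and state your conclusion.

Valid — Δs_k = t_k.

s_(k+1) = -2/(k + 6)
s_(k+1) − s_k = 2/((k + 5)*(k + 6))
(s_(k+1) − s_k) − t_k = 0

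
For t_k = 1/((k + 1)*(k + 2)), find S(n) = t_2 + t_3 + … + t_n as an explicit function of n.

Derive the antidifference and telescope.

S(n) = (n - 1)/(3*(n + 2))

Step 1: r(k) = (k + 1)/(k + 3).
Factor: A=k + 1; B=k + 3; C=1.
Need (k + 1)·f(k+1) − (k + 2)·f(k) = 1.
deg f ≤ 1 (via 1,1,0).
Solve for f: f(k) = k (degree 1 ≤ 1).
Get s_k = R·t_k = k/(k + 1) with R(k) = B(k−1)f(k)/C(k) = k*(k + 2).
s_(k+1) − s_k = 1/(k**2 + 3*k + 2) = t_k.
Evaluate: s_(n+1) = (n + 1)/(n + 2); subtract s_(2) = 2/3 ⇒ S(n) = (n - 1)/(3*(n + 2)).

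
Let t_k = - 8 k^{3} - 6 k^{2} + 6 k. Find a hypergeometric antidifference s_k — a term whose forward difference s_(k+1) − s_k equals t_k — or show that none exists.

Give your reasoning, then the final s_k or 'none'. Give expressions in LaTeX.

s_k = 2 k \left(- k^{3} + k^{2} + 2 k - 2\right)

Ratio r(k) = (4*k**3 + 15*k**2 + 15*k + 4)/(k*(4*k**2 + 3*k - 3)).
A = 1, B = 1, C = k**3 + 3*k**2/4 - 3*k/4.
Set up (1)·f(k+1) − (1)·f(k) − (k**3 + 3*k**2/4 - 3*k/4) = 0.
Bound: deg f ≤ 4.
A polynomial solution: f(k) = k*(k - 1)*(k**2 - 2)/4.
Certificate R = B(k−1)f/C = (k - 1)*(k**2 - 2)/(4*k**2 + 3*k - 3) gives s_k = 2*k*(-k**3 + k**2 + 2*k - 2).
Verify: 2*k*(-4*k**2 - 3*k + 3) matches t_k.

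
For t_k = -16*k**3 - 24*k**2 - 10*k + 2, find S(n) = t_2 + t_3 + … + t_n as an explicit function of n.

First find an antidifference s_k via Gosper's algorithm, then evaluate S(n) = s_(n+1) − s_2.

Compute t_(k+1)/t_k: get (8*k**3 + 36*k**2 + 53*k + 24)/(8*k**3 + 12*k**2 + 5*k - 1).
Gosper form: A/B · C(k+1)/C(k) with A=1, B=1, C=k**3 + 3*k**2/2 + 5*k/8 - 1/8.
Set up (1)·f(k+1) − (1)·f(k) − (k**3 + 3*k**2/2 + 5*k/8 - 1/8) = 0.
d = 4 from the (0,0,3) case.
Solving with deg f ≤ 4: f(k) = k*(4*k**3 - 3*k - 3)/16.
Certificate R = B(k−1)f/C = k*(4*k**3 - 3*k - 3)/(2*(8*k**3 + 12*k**2 + 5*k - 1)) gives s_k = k*(-4*k**3 + 3*k + 3).
s_(k+1) − s_k = -16*k**3 - 24*k**2 - 10*k + 2 = t_k.
Σ_(k=2)^n t_k = s_(n+1) − s_(2) = (-4*n**4 - 16*n**3 - 21*n**2 - 7*n + 2) − (-46), i.e. -4*n**4 - 16*n**3 - 21*n**2 - 7*n + 48.

S(n) = -4*n**4 - 16*n**3 - 21*n**2 - 7*n + 48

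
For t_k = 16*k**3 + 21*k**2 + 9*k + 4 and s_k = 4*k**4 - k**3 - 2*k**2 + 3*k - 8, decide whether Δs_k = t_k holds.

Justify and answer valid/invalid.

valid; difference matches t_k

s_(k+1) = 4*k**4 + 15*k**3 + 19*k**2 + 12*k - 4
s_(k+1) − s_k = 16*k**3 + 21*k**2 + 9*k + 4
(s_(k+1) − s_k) − t_k = 0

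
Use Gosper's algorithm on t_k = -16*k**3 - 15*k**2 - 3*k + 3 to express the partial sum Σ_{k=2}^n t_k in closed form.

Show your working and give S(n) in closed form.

r(k) = (16*k**3 + 63*k**2 + 81*k + 31)/(16*k**3 + 15*k**2 + 3*k - 3) after simplifying.
So A=1 and B=1, with C=k**3 + 15*k**2/16 + 3*k/16 - 3/16.
Key eq: (1)·f(k+1) = (1)·f(k) + (k**3 + 15*k**2/16 + 3*k/16 - 3/16).
Bound: deg f ≤ 4.
Match coefficients ⇒ f(k) = k*(4*k**3 - 3*k**2 - 2*k - 2)/16.
Certificate R = B(k−1)f/C = k*(4*k**3 - 3*k**2 - 2*k - 2)/(16*k**3 + 15*k**2 + 3*k - 3) gives s_k = k*(-4*k**3 + 3*k**2 + 2*k + 2).
Check: Δs_k = -16*k**3 - 15*k**2 - 3*k + 3. ✓
Evaluate: s_(n+1) = -4*n**4 - 13*n**3 - 13*n**2 - n + 3; subtract s_(2) = -28 ⇒ S(n) = -4*n**4 - 13*n**3 - 13*n**2 - n + 31.

S(n) = -4*n**4 - 13*n**3 - 13*n**2 - n + 31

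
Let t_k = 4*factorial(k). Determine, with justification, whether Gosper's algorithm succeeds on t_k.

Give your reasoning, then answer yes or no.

Step 1: r(k) = k + 1.
Normal form (A,B,C) = (k + 1, 1, 1).
f must satisfy (k + 1)·f(k+1) − (1)·f(k) = 1.
From deg A=1, deg B=0, deg C=0: d=-1.
d = -1 < 0 ⇒ no nonzero polynomial f; not summable.

No — key equation has no polynomial f.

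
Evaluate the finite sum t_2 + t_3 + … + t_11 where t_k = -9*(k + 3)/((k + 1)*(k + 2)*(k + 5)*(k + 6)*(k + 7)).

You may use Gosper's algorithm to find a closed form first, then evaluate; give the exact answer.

Σ = -635/37128

Ratio r(k) = (k + 1)*(k + 4)*(k + 5)/((k + 3)**2*(k + 8)).
Gosper form: A/B · C(k+1)/C(k) with A=k + 1, B=k + 8, C=k**3 + 10*k**2 + 33*k + 36.
Set up (k + 1)·f(k+1) − (k + 7)·f(k) − (k**3 + 10*k**2 + 33*k + 36) = 0.
d = 6 from the (1,1,3) case.
Match coefficients ⇒ f(k) = k*(k + 2)*(k + 3)*(k + 4)*(k**2 + 12*k + 41)/90.
Then R = B(k−1)f/C = k*(k + 2)*(k + 7)*(k**2 + 12*k + 41)/(90*(k + 3)), so s_k = R(k)·t_k = k*(-k**2 - 12*k - 41)/(10*(k**3 + 12*k**2 + 41*k + 30)).
Δs = 9*(-k - 3)/(k**5 + 21*k**4 + 163*k**3 + 567*k**2 + 844*k + 420), as required.
Σ_(k=2)^(11) t_k = s_(12) − s_(2) = -329/3315 − (-23/280) = -635/37128.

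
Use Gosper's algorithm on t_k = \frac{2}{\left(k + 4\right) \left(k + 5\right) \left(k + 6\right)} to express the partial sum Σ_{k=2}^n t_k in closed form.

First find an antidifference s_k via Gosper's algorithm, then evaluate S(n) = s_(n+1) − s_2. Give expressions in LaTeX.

Step 1: r(k) = (k + 4)/(k + 7).
Normal form (A,B,C) = (k + 4, k + 7, 1).
f must satisfy (k + 4)·f(k+1) − (k + 6)·f(k) = 1.
Degrees (1,1,0) ⇒ d ≤ 2.
Solving with deg f ≤ 2: f(k) = k*(k + 9)/40.
So s_k = (B(k−1)f/C)·t_k = (k*(k + 6)*(k + 9)/40)·t_k = k*(k + 9)/(20*(k + 4)*(k + 5)).
Verify: 2/(k**3 + 15*k**2 + 74*k + 120) matches t_k.
Σ_(k=2)^n t_k = s_(n+1) − s_(2) = ((n**2 + 11*n + 10)/(20*(n**2 + 11*n + 30))) − (11/420), i.e. (n**2 + 11*n - 12)/(42*(n**2 + 11*n + 30)).

S(n) = \frac{n^{2} + 11 n - 12}{42 \left(n^{2} + 11 n + 30\right)}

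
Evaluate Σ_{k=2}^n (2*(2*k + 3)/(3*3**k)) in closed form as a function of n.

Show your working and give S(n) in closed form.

Step 1: r(k) = (2*k + 5)/(3*(2*k + 3)).
A = 1/3, B = 1, C = k + 3/2.
f must satisfy (1/3)·f(k+1) − (1)·f(k) = k + 3/2.
From deg A=0, deg B=0, deg C=1: d=1.
A polynomial solution: f(k) = -3*(k + 2)/2.
Get s_k = R·t_k = 2*(-k - 2)/3**k with R(k) = B(k−1)f(k)/C(k) = -3*(k + 2)/(2*k + 3).
Δs = 2*(2*k + 3)/(3*3**k), as required.
Σ_(k=2)^n t_k = s_(n+1) − s_(2) = (2*3**(-n - 1)*(-n - 3)) − (-8/9), i.e. 2*3**(-n - 2)*(4*3**n - 3*n - 9).

S(n) = 2*3**(-n - 2)*(4*3**n - 3*n - 9)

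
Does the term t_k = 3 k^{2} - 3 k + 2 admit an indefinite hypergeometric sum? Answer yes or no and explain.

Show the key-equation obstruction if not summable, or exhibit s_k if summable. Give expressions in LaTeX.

Compute t_(k+1)/t_k: get (3*k**2 + 3*k + 2)/(3*k**2 - 3*k + 2).
Gosper form: A/B · C(k+1)/C(k) with A=1, B=1, C=k**2 - k + 2/3.
f must satisfy (1)·f(k+1) − (1)·f(k) = k**2 - k + 2/3.
deg f ≤ 3 (via 0,0,2).
Solving with deg f ≤ 3: f(k) = k*(k**2 - 3*k + 4)/3.
R(k) = B(k−1)·f(k)/C(k) = k*(k**2 - 3*k + 4)/(3*k**2 - 3*k + 2); s_k = R·t_k = k*(k**2 - 3*k + 4).
Check: Δs_k = 3*k**2 - 3*k + 2. ✓

Yes. s_k = k \left(k^{2} - 3 k + 4\right).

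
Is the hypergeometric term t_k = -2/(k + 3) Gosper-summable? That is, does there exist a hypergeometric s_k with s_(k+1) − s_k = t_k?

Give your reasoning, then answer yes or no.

Compute t_(k+1)/t_k: get (k + 3)/(k + 4).
Factor: A=k + 3; B=k + 4; C=1.
Key eq: (k + 3)·f(k+1) = (k + 3)·f(k) + (1).
deg f ≤ 0 (via 1,1,0).
Generic f = c0 gives residual -1; -1 = 0 cannot hold, so t_k is not Gosper-summable.

No — key equation has no polynomial f.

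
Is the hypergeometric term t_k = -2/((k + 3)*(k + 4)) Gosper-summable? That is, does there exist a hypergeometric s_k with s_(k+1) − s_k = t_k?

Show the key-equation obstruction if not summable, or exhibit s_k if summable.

Yes. s_k = -2*k/(3*k + 9).

Compute t_(k+1)/t_k: get (k + 3)/(k + 5).
So A=k + 3 and B=k + 5, with C=1.
Set up (k + 3)·f(k+1) − (k + 4)·f(k) − (1) = 0.
From deg A=1, deg B=1, deg C=0: d=1.
Solve for f: f(k) = k/3 (degree 1 ≤ 1).
R(k) = B(k−1)·f(k)/C(k) = k*(k + 4)/3; s_k = R·t_k = -2*k/(3*k + 9).
Check: Δs_k = -2/(k**2 + 7*k + 12). ✓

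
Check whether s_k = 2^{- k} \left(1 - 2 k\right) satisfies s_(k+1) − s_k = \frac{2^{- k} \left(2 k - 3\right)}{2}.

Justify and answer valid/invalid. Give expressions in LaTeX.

Valid — Δs_k = t_k.

s_(k+1) = (-2*k - 1)/(2*2**k)
s_(k+1) − s_k = (2*k - 3)/(2*2**k)
(s_(k+1) − s_k) − t_k = 0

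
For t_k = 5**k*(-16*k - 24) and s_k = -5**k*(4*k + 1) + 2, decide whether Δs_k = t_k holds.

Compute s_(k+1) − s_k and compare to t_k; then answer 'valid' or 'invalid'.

s_(k+1) = -5*5**k*(4*k + 5) + 2
s_(k+1) − s_k = 5**k*(-16*k - 24)
(s_(k+1) − s_k) − t_k = 0

Valid: the claim telescopes to t_k.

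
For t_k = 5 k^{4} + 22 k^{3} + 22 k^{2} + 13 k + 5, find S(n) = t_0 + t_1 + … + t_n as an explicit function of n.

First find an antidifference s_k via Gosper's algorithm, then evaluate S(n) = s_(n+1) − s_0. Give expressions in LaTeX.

Step 1: r(k) = (5*k**4 + 42*k**3 + 118*k**2 + 143*k + 67)/(5*k**4 + 22*k**3 + 22*k**2 + 13*k + 5).
Factor: A=1; B=1; C=k**4 + 22*k**3/5 + 22*k**2/5 + 13*k/5 + 1.
f must satisfy (1)·f(k+1) − (1)·f(k) = k**4 + 22*k**3/5 + 22*k**2/5 + 13*k/5 + 1.
d = 5 from the (0,0,4) case.
Solving with deg f ≤ 5: f(k) = k*(k**4 + 3*k**3 - 2*k**2 + k + 2)/5.
Then R = B(k−1)f/C = k*(k**4 + 3*k**3 - 2*k**2 + k + 2)/(5*k**4 + 22*k**3 + 22*k**2 + 13*k + 5), so s_k = R(k)·t_k = k*(k**4 + 3*k**3 - 2*k**2 + k + 2).
Check: Δs_k = 5*k**4 + 22*k**3 + 22*k**2 + 13*k + 5. ✓
Telescope: S(n) = s_(n+1) − s_(0) = n**5 + 8*n**4 + 20*n**3 + 23*n**2 + 15*n + 5 − (0) = n**5 + 8*n**4 + 20*n**3 + 23*n**2 + 15*n + 5.

S(n) = n^{5} + 8 n^{4} + 20 n^{3} + 23 n^{2} + 15 n + 5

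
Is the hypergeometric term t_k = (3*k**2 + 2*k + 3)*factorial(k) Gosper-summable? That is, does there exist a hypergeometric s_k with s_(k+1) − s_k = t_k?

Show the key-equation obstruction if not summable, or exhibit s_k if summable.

Yes. s_k = (3*k - 1)*factorial(k).

The ratio is (k + 1)*(2*k + 3*(k + 1)**2 + 5)/(3*k**2 + 2*k + 3).
Factor: A=k + 1; B=1; C=k**2 + 2*k/3 + 1.
Need (k + 1)·f(k+1) − (1)·f(k) = k**2 + 2*k/3 + 1.
d = 1 from the (1,0,2) case.
Coefficient equations give f(k) = (3*k - 1)/3.
Then R = B(k−1)f/C = (3*k - 1)/(3*k**2 + 2*k + 3), so s_k = R(k)·t_k = (3*k - 1)*factorial(k).
Δs = (3*k**2 + 2*k + 3)*factorial(k), as required.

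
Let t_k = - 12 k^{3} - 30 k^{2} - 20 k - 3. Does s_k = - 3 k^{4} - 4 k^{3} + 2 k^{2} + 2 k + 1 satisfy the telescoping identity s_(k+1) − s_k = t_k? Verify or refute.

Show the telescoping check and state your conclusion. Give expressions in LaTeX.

Valid — Δs_k = t_k.

s_(k+1) = -3*k**4 - 16*k**3 - 28*k**2 - 18*k - 2
s_(k+1) − s_k = -12*k**3 - 30*k**2 - 20*k - 3
(s_(k+1) − s_k) − t_k = 0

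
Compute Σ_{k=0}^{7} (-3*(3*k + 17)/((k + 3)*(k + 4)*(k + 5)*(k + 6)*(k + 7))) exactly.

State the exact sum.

Σ = -37/924

The ratio is (k + 3)*(3*k + 20)/((k + 8)*(3*k + 17)).
Take A(k)=k + 3, B(k)=k + 8, C(k)=k + 17/3.
Key eq: (k + 3)·f(k+1) = (k + 7)·f(k) + (k + 17/3).
deg f ≤ 4 (via 1,1,1).
Match coefficients ⇒ f(k) = k*(k + 5)*(k**2 + 13*k + 54)/216.
Certificate R = B(k−1)f/C = k*(k + 5)*(k + 7)*(k**2 + 13*k + 54)/(72*(3*k + 17)) gives s_k = k*(-k**2 - 13*k - 54)/(24*(k**3 + 13*k**2 + 54*k + 72)).
Check: Δs_k = 3*(-3*k - 17)/(k**5 + 25*k**4 + 245*k**3 + 1175*k**2 + 2754*k + 2520). ✓
Sum = s_(8) − s_(0); s_(8) = -37/924, s_(0) = 0 ⇒ -37/924.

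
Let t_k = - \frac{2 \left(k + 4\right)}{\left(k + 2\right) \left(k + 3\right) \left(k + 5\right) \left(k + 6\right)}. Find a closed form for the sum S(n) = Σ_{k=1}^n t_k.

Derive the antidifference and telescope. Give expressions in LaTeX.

S(n) = \frac{n \left(- n - 9\right)}{18 \left(n^{2} + 9 n + 18\right)}

Compute t_(k+1)/t_k: get (k + 2)*(k + 5)**2/((k + 4)**2*(k + 7)).
Take A(k)=k + 2, B(k)=k + 7, C(k)=k**2 + 8*k + 16.
Set up (k + 2)·f(k+1) − (k + 6)·f(k) − (k**2 + 8*k + 16) = 0.
d = 4 from the (1,1,2) case.
Solving with deg f ≤ 4: f(k) = k*(k + 3)*(k + 4)*(k + 7)/20.
So s_k = (B(k−1)f/C)·t_k = (k*(k + 3)*(k + 6)*(k + 7)/(20*(k + 4)))·t_k = k*(-k - 7)/(10*(k**2 + 7*k + 10)).
Verify: 2*(-k - 4)/(k**4 + 16*k**3 + 91*k**2 + 216*k + 180) matches t_k.
Telescope: S(n) = s_(n+1) − s_(1) = (-n**2 - 9*n - 8)/(10*(n**2 + 9*n + 18)) − (-2/45) = n*(-n - 9)/(18*(n**2 + 9*n + 18)).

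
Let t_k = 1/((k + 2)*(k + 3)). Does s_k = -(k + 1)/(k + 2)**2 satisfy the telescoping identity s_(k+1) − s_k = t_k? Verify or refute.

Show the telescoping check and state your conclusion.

Invalid: residual (-2*k - 5)/(k**4 + 10*k**3 + 37*k**2 + 60*k + 36) ≠ 0.

s_(k+1) = (-k - 2)/(k + 3)**2
s_(k+1) − s_k = ((k + 1)*(k + 3)**2 - (k + 2)**3)/((k + 2)**2*(k + 3)**2)
(s_(k+1) − s_k) − t_k = (-2*k - 5)/(k**4 + 10*k**3 + 37*k**2 + 60*k + 36)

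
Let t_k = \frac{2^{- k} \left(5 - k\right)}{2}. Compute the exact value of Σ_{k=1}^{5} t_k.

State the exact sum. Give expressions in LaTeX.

Σ = 49/32

Compute t_(k+1)/t_k: get (k - 4)/(2*(k - 5)).
Gosper form: A/B · C(k+1)/C(k) with A=1/2, B=1, C=k - 5.
Need (1/2)·f(k+1) − (1)·f(k) = k - 5.
Degrees (0,0,1) ⇒ d ≤ 1.
Match coefficients ⇒ f(k) = -2*(k - 4).
Certificate R = B(k−1)f/C = -2*(k - 4)/(k - 5) gives s_k = (k - 4)/2**k.
s_(k+1) − s_k = (5 - k)/(2*2**k) = t_k.
Sum = s_(6) − s_(1); s_(6) = 1/32, s_(1) = -3/2 ⇒ 49/32.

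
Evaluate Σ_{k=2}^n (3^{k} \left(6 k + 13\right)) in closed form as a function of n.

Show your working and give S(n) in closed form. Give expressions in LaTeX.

r(k) = 3*(6*k + 19)/(6*k + 13) after simplifying.
Take A(k)=3, B(k)=1, C(k)=k + 13/6.
f must satisfy (3)·f(k+1) − (1)·f(k) = k + 13/6.
Degrees (0,0,1) ⇒ d ≤ 1.
Solving with deg f ≤ 1: f(k) = (3*k + 2)/6.
Then R = B(k−1)f/C = (3*k + 2)/(6*k + 13), so s_k = R(k)·t_k = 3**k*(3*k + 2).
Δs = 3**k*(6*k + 13), as required.
Evaluate: s_(n+1) = 3**(n + 1)*(3*n + 5); subtract s_(2) = 72 ⇒ S(n) = 9*3**n*n + 15*3**n - 72.

S(n) = 9 \cdot 3^{n} n + 15 \cdot 3^{n} - 72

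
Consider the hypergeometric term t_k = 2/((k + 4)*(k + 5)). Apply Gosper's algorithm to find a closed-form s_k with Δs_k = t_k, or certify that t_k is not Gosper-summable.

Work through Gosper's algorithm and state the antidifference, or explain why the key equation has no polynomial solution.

Compute t_(k+1)/t_k: get (k + 4)/(k + 6).
Gosper form: A/B · C(k+1)/C(k) with A=k + 4, B=k + 6, C=1.
Key eq: (k + 4)·f(k+1) = (k + 5)·f(k) + (1).
From deg A=1, deg B=1, deg C=0: d=1.
A polynomial solution: f(k) = k/4.
Get s_k = R·t_k = k/(2*(k + 4)) with R(k) = B(k−1)f(k)/C(k) = k*(k + 5)/4.
Verify: 2/(k**2 + 9*k + 20) matches t_k.

s_k = k/(2*(k + 4))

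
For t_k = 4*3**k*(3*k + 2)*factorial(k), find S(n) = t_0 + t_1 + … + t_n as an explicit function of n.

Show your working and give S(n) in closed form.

S(n) = 12*3**n*factorial(n + 1) - 4

Ratio r(k) = 3*(k + 1)*(3*k + 5)/(3*k + 2).
Factor: A=3*k + 3; B=1; C=k + 2/3.
f must satisfy (3*k + 3)·f(k+1) − (1)·f(k) = k + 2/3.
d = 0 from the (1,0,1) case.
Match coefficients ⇒ f(k) = 1/3.
Get s_k = R·t_k = 4*3**k*factorial(k) with R(k) = B(k−1)f(k)/C(k) = 1/(3*k + 2).
Verify: 4*3**k*(3*k + 2)*factorial(k) matches t_k.
Evaluate: s_(n+1) = 12*3**n*factorial(n + 1); subtract s_(0) = 4 ⇒ S(n) = 12*3**n*factorial(n + 1) - 4.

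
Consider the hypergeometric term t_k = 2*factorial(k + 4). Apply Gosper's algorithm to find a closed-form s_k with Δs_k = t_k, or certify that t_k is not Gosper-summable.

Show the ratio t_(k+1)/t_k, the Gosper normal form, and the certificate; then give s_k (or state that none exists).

Step 1: r(k) = k + 5.
Factor: A=k + 5; B=1; C=1.
Solve (k + 5)·f(k+1) − (1)·f(k) = 1.
Bound: deg f ≤ -1.
Bound -1 < 0, so the key equation has no polynomial solution.

none — t_k is not Gosper-summable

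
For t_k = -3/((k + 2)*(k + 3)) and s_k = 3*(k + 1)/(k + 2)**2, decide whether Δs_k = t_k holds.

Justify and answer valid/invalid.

Invalid: residual 3*(2*k + 5)/(k**4 + 10*k**3 + 37*k**2 + 60*k + 36) ≠ 0.

s_(k+1) = 3*(k + 2)/(k + 3)**2
s_(k+1) − s_k = 3*(-(k + 1)*(k + 3)**2 + (k + 2)**3)/((k + 2)**2*(k + 3)**2)
(s_(k+1) − s_k) − t_k = 3*(2*k + 5)/(k**4 + 10*k**3 + 37*k**2 + 60*k + 36)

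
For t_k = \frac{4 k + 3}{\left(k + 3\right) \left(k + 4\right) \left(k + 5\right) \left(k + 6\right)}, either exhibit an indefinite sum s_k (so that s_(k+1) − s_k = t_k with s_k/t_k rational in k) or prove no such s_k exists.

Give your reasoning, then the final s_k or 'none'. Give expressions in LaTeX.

Ratio r(k) = (k + 3)*(4*k + 7)/((k + 7)*(4*k + 3)).
Gosper form: A/B · C(k+1)/C(k) with A=k + 3, B=k + 7, C=k + 3/4.
Key eq: (k + 3)·f(k+1) = (k + 6)·f(k) + (k + 3/4).
d = 3 from the (1,1,1) case.
A polynomial solution: f(k) = k*(k**2 + 12*k + 7)/80.
R(k) = B(k−1)·f(k)/C(k) = k*(k + 6)*(k**2 + 12*k + 7)/(20*(4*k + 3)); s_k = R·t_k = k*(k**2 + 12*k + 7)/(20*(k + 3)*(k + 4)*(k + 5)).
Δs = (4*k + 3)/(k**4 + 18*k**3 + 119*k**2 + 342*k + 360), as required.

s_k = \frac{k \left(k^{2} + 12 k + 7\right)}{20 \left(k + 3\right) \left(k + 4\right) \left(k + 5\right)}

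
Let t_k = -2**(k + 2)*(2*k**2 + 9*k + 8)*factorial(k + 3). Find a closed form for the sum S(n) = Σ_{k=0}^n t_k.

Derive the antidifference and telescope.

S(n) = -2**(n + 3)*(n + 1)*factorial(n + 4)

r(k) = 2*(2*k**3 + 21*k**2 + 71*k + 76)/(2*k**2 + 9*k + 8) after simplifying.
Normal form (A,B,C) = (2*k + 8, 1, k**2 + 9*k/2 + 4).
Need (2*k + 8)·f(k+1) − (1)·f(k) = k**2 + 9*k/2 + 4.
d = 1 from the (1,0,2) case.
Coefficient equations give f(k) = k/2.
Then R = B(k−1)f/C = k/(2*k**2 + 9*k + 8), so s_k = R(k)·t_k = -2**(k + 2)*k*factorial(k + 3).
s_(k+1) − s_k = -2**(k + 2)*(2*k**2 + 9*k + 8)*factorial(k + 3) = t_k.
Evaluate: s_(n+1) = -2**(n + 3)*(n + 1)*factorial(n + 4); subtract s_(0) = 0 ⇒ S(n) = -2**(n + 3)*(n + 1)*factorial(n + 4).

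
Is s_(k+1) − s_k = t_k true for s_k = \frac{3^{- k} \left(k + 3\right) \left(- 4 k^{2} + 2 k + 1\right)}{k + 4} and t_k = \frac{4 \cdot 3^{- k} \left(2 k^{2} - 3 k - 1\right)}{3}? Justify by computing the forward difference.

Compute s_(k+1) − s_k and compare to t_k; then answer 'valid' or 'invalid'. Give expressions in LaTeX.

s_(k+1) = (k + 4)*(2*k - 4*(k + 1)**2 + 3)/(3*3**k*(k + 5))
s_(k+1) − s_k = (8*k**4 + 52*k**3 + 16*k**2 - 218*k - 61)/(3*3**k*(k**2 + 9*k + 20))
(s_(k+1) − s_k) − t_k = (-8*k**3 - 32*k**2 + 58*k + 19)/(3*3**k*(k**2 + 9*k + 20))

Invalid: residual \frac{3^{- k} \left(- 8 k^{3} - 32 k^{2} + 58 k + 19\right)}{3 \left(k^{2} + 9 k + 20\right)} ≠ 0.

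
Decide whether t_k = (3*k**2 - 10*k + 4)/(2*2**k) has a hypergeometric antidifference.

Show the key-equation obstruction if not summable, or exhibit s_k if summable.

Yes. s_k = (-3*k**2 + 4*k - 3)/2**k.

r(k) = (3*k**2 - 4*k - 3)/(2*(3*k**2 - 10*k + 4)) after simplifying.
So A=1/2 and B=1, with C=k**2 - 10*k/3 + 4/3.
f must satisfy (1/2)·f(k+1) − (1)·f(k) = k**2 - 10*k/3 + 4/3.
d = 2 from the (0,0,2) case.
Solve for f: f(k) = -2*(3*k**2 - 4*k + 3)/3 (degree 2 ≤ 2).
Get s_k = R·t_k = (-3*k**2 + 4*k - 3)/2**k with R(k) = B(k−1)f(k)/C(k) = -2*(3*k**2 - 4*k + 3)/(3*k**2 - 10*k + 4).
Δs = (3*k**2 - 10*k + 4)/(2*2**k), as required.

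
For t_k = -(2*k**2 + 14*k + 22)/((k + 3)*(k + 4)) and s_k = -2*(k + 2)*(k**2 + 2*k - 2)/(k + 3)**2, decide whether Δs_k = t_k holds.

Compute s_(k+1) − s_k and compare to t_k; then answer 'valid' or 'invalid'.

s_(k+1) = -2*(k + 3)*(2*k + (k + 1)**2)/(k + 4)**2
s_(k+1) − s_k = 2*(-k**4 - 14*k**3 - 68*k**2 - 135*k - 91)/(k**4 + 14*k**3 + 73*k**2 + 168*k + 144)
(s_(k+1) − s_k) − t_k = 2*(4*k**2 + 26*k + 41)/(k**4 + 14*k**3 + 73*k**2 + 168*k + 144)

Invalid: residual 2*(4*k**2 + 26*k + 41)/(k**4 + 14*k**3 + 73*k**2 + 168*k + 144) ≠ 0.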